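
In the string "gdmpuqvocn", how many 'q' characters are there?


Input string: 'gdmpuqvocn'
Target character: 'q'
Scan each position: s[5]='q'
Matches found at indices: 5
Total: 1


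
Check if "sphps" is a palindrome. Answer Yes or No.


Input string: 'sphps'
Reversed: 'sphps'
Compare pairs: s[0]='s' vs s[4]='s' (match), s[1]='p' vs s[3]='p' (match)
Palindrome: Yes


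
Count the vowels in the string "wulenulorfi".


Input string: 'wulenulorfi'
Operation: count vowels (a, e, i, o, u)
Scan: s[0]='w', s[1]='u' (vowel), s[2]='l', s[3]='e' (vowel), s[4]='n', s[5]='u' (vowel), s[6]='l', s[7]='o' (vowel), s[8]='r', s[9]='f', s[10]='i' (vowel)
Vowels found: 5
Result: 5


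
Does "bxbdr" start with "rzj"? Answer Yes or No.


Input string: 'bxbdr'
Prefix to check: 'rzj'
First 3 characters of input: 'bxb'
Match: False
Result: No


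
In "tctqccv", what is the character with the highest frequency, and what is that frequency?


Input: 'tctqccv'
Operation: tally each character
Counts: 'c':3, 'q':1, 't':2, 'v':1
Maximum: 'c' appears 3 times


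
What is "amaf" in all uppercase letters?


Input string: 'amaf'
Operation: convert each letter to uppercase
Mapping: 'a'->'A', 'm'->'M', 'a'->'A', 'f'->'F'
Result: AMAF


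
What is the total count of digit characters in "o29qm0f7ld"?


Input string: 'o29qm0f7ld'
Operation: count digit characters (0-9)
Scan: 'o', '2'(digit), '9'(digit), 'q', 'm', '0'(digit), 'f', '7'(digit), 'l', 'd'
Digits found: 4
Result: 4


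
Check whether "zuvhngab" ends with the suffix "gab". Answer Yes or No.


Input string: 'zuvhngab'
Suffix to check: 'gab'
Last 3 characters of input: 'gab'
Match: True
Result: Yes


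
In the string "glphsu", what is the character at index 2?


Input string: 'glphsu'
Operation: get character at index 2
Index mapping: s[0]='g', s[1]='l', s[2]='p'
Result: 'p'


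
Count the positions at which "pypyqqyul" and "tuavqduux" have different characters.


String 1: 'pypyqqyul'
String 2: 'tuavqduux'
Compare each position: pos 0: 'p'!='t', pos 1: 'y'!='u', pos 2: 'p'!='a', pos 3: 'y'!='v', pos 4: 'q'=='q', pos 5: 'q'!='d', pos 6: 'y'!='u', pos 7: 'u'=='u', pos 8: 'l'!='x'
Differing positions: 7
Hamming distance: 7


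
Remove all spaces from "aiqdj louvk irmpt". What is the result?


Input string: 'aiqdj louvk irmpt'
Operation: remove all spaces
Words: 'aiqdj', 'louvk', 'irmpt'
Join without spaces: aiqdjlouvkirmpt


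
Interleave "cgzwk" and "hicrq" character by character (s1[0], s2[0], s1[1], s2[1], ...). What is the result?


String 1: 'cgzwk'
String 2: 'hicrq'
Operation: alternate characters
Pairs: 'c'+'h', 'g'+'i', 'z'+'c', 'w'+'r', 'k'+'q'
Result: chgizcwrkq


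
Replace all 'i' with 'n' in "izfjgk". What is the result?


Input string: 'izfjgk'
Operation: replace 'i' with 'n'
Positions of 'i': 0
After replacement: nzfjgk


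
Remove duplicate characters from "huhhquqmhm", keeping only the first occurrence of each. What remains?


Input: 'huhhquqmhm'
Operation: keep first occurrence of each character
Scan: s[0]='h' new -> keep; s[1]='u' new -> keep; s[2]='h' seen -> skip; s[3]='h' seen -> skip; s[4]='q' new -> keep; s[5]='u' seen -> skip; s[6]='q' seen -> skip; s[7]='m' new -> keep; s[8]='h' seen -> skip; s[9]='m' seen -> skip
Result: huqm


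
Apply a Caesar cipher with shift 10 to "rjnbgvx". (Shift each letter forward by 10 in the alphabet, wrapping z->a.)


Input: 'rjnbgvx', shift = 10
Operation: for each letter, (position + 10) mod 26
Mapping: 'r'(17+10=27, 27 mod 26=1)->'b', 'j'(9+10=19)->'t', 'n'(13+10=23)->'x', 'b'(1+10=11)->'l', 'g'(6+10=16)->'q', 'v'(21+10=31, 31 mod 26=5)->'f', 'x'(23+10=33, 33 mod 26=7)->'h'
Result: btxlqfh


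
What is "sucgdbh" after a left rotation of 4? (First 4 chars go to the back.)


Input: 'sucgdbh', shift = 4
Operation: split at index 4 and swap parts
Front part s[0:4] = 'sucg'
Back part s[4:] = 'dbh'
Rotated = back + front = 'dbh' + 'sucg'
Result: dbhsucg


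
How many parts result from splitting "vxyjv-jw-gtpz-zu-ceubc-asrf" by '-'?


Input string: 'vxyjv-jw-gtpz-zu-ceubc-asrf'
Delimiter: '-'
Split result: 'vxyjv', 'jw', 'gtpz', 'zu', 'ceubc', 'asrf'
Number of parts: 6


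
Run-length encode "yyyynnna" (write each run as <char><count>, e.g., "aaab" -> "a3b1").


Input: 'yyyynnna'
Operation: identify consecutive runs
Runs: 'yyyy' -> y4, 'nnn' -> n3, 'a' -> a1
Encoded: y4n3a1


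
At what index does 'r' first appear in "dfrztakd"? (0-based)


Input string: 'dfrztakd'
Target: 'r'
Scanning left to right: s[0]='d', s[1]='f', s[2]='r'
First match at index: 2


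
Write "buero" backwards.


Input string: 'buero'
Operation: reverse character order
Original order: 'b' -> 'u' -> 'e' -> 'r' -> 'o'
Reversed order: 'o' -> 'r' -> 'e' -> 'u' -> 'b'
Result: oreub


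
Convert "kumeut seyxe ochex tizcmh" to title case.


Input string: 'kumeut seyxe ochex tizcmh'
Operation: capitalize first letter of each word
Word transformations: 'kumeut'->'Kumeut', 'seyxe'->'Seyxe', 'ochex'->'Ochex', 'tizcmh'->'Tizcmh'
Result: Kumeut Seyxe Ochex Tizcmh


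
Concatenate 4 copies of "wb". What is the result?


Input string: 'wb'
Operation: repeat 4 times
Concatenation: 'wb' + 'wb' + 'wb' + 'wb'
Result: wbwbwbwb


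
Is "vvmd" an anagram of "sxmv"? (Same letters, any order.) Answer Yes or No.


String 1: 'sxmv' -> sorted: 'msvx'
String 2: 'vvmd' -> sorted: 'dmvv'
Compare sorted forms: 'msvx' != 'dmvv'
Anagram: No


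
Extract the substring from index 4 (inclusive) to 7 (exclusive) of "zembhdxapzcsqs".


Input string: 'zembhdxapzcsqs'
Operation: slice [4:7]
Extract characters: s[4]='h', s[5]='d', s[6]='x'
Result: hdx


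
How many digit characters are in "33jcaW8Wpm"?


Input string: '33jcaW8Wpm'
Operation: count digit characters (0-9)
Scan: '3'(digit), '3'(digit), 'j', 'c', 'a', 'W', '8'(digit), 'W', 'p', 'm'
Digits found: 3
Result: 3


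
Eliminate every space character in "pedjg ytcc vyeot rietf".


Input string: 'pedjg ytcc vyeot rietf'
Operation: remove all spaces
Words: 'pedjg', 'ytcc', 'vyeot', 'rietf'
Join without spaces: pedjgytccvyeotrietf


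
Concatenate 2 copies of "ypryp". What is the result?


Input string: 'ypryp'
Operation: repeat 2 times
Concatenation: 'ypryp' + 'ypryp'
Result: yprypypryp


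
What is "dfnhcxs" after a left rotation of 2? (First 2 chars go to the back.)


Input: 'dfnhcxs', shift = 2
Operation: split at index 2 and swap parts
Front part s[0:2] = 'df'
Back part s[2:] = 'nhcxs'
Rotated = back + front = 'nhcxs' + 'df'
Result: nhcxsdf


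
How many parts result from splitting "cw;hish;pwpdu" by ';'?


Input string: 'cw;hish;pwpdu'
Delimiter: ';'
Split result: 'cw', 'hish', 'pwpdu'
Number of parts: 3


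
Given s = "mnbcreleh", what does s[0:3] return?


Input string: 'mnbcreleh'
Operation: slice [0:3]
Extract characters: s[0]='m', s[1]='n', s[2]='b'
Result: mnb


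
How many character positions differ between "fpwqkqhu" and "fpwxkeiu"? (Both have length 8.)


String 1: 'fpwqkqhu'
String 2: 'fpwxkeiu'
Compare each position: pos 0: 'f'=='f', pos 1: 'p'=='p', pos 2: 'w'=='w', pos 3: 'q'!='x', pos 4: 'k'=='k', pos 5: 'q'!='e', pos 6: 'h'!='i', pos 7: 'u'=='u'
Differing positions: 3
Hamming distance: 3


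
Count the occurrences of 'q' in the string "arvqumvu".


Input string: 'arvqumvu'
Target character: 'q'
Scan each position: s[3]='q'
Matches found at indices: 3
Total: 1


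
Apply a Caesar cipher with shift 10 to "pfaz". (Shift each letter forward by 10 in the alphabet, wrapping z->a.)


Input: 'pfaz', shift = 10
Operation: for each letter, (position + 10) mod 26
Mapping: 'p'(15+10=25)->'z', 'f'(5+10=15)->'p', 'a'(0+10=10)->'k', 'z'(25+10=35, 35 mod 26=9)->'j'
Result: zpkj


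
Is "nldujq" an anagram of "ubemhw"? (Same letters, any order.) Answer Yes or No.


String 1: 'ubemhw' -> sorted: 'behmuw'
String 2: 'nldujq' -> sorted: 'djlnqu'
Compare sorted forms: 'behmuw' != 'djlnqu'
Anagram: No


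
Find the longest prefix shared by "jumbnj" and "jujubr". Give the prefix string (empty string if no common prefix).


String 1: 'jumbnj'
String 2: 'jujubr'
Compare position by position:
pos 0: 'j' vs 'j' match
pos 1: 'u' vs 'u' match
pos 2: 'm' vs 'j' differ -> stop
Longest common prefix: "ju" (length 2)


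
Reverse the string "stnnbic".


Input string: 'stnnbic'
Operation: reverse character order
Original order: 's' -> 't' -> 'n' -> 'n' -> 'b' -> 'i' -> 'c'
Reversed order: 'c' -> 'i' -> 'b' -> 'n' -> 'n' -> 't' -> 's'
Result: cibnnts


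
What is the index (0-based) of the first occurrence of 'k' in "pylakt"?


Input string: 'pylakt'
Target: 'k'
Scanning left to right: s[0]='p', s[1]='y', s[2]='l', s[3]='a', s[4]='k'
First match at index: 4


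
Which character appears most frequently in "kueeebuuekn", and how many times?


Input: 'kueeebuuekn'
Operation: tally each character
Counts: 'b':1, 'e':4, 'k':2, 'n':1, 'u':3
Maximum: 'e' appears 4 times


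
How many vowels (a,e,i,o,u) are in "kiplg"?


Input string: 'kiplg'
Operation: count vowels (a, e, i, o, u)
Scan: s[0]='k', s[1]='i' (vowel), s[2]='p', s[3]='l', s[4]='g'
Vowels found: 1
Result: 1


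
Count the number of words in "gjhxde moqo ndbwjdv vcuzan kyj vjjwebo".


Input string: 'gjhxde moqo ndbwjdv vcuzan kyj vjjwebo'
Operation: split by spaces
Words found: 'gjhxde', 'moqo', 'ndbwjdv', 'vcuzan', 'kyj', 'vjjwebo'
Word count: 6


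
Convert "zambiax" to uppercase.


Input string: 'zambiax'
Operation: convert each letter to uppercase
Mapping: 'z'->'Z', 'a'->'A', 'm'->'M', 'b'->'B', 'i'->'I', 'a'->'A', 'x'->'X'
Result: ZAMBIAX


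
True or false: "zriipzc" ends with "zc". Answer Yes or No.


Input string: 'zriipzc'
Suffix to check: 'zc'
Last 2 characters of input: 'zc'
Match: True
Result: Yes


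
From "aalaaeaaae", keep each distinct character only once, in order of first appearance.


Input: 'aalaaeaaae'
Operation: keep first occurrence of each character
Scan: s[0]='a' new -> keep; s[1]='a' seen -> skip; s[2]='l' new -> keep; s[3]='a' seen -> skip; s[4]='a' seen -> skip; s[5]='e' new -> keep; s[6]='a' seen -> skip; s[7]='a' seen -> skip; s[8]='a' seen -> skip; s[9]='e' seen -> skip
Result: ale


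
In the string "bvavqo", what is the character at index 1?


Input string: 'bvavqo'
Operation: get character at index 1
Index mapping: s[0]='b', s[1]='v'
Result: 'v'


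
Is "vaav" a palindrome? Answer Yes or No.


Input string: 'vaav'
Reversed: 'vaav'
Compare pairs: s[0]='v' vs s[3]='v' (match), s[1]='a' vs s[2]='a' (match)
Palindrome: Yes


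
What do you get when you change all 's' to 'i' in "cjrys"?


Input string: 'cjrys'
Operation: replace 's' with 'i'
Positions of 's': 4
After replacement: cjryi


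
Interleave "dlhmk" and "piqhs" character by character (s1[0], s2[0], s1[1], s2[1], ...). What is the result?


String 1: 'dlhmk'
String 2: 'piqhs'
Operation: alternate characters
Pairs: 'd'+'p', 'l'+'i', 'h'+'q', 'm'+'h', 'k'+'s'
Result: dplihqmhks


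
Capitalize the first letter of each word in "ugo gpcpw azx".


Input string: 'ugo gpcpw azx'
Operation: capitalize first letter of each word
Word transformations: 'ugo'->'Ugo', 'gpcpw'->'Gpcpw', 'azx'->'Azx'
Result: Ugo Gpcpw Azx


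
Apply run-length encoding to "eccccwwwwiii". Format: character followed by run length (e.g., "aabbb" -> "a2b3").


Input: 'eccccwwwwiii'
Operation: identify consecutive runs
Runs: 'e' -> e1, 'cccc' -> c4, 'wwww' -> w4, 'iii' -> i3
Encoded: e1c4w4i3


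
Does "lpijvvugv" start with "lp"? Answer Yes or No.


Input string: 'lpijvvugv'
Prefix to check: 'lp'
First 2 characters of input: 'lp'
Match: True
Result: Yes


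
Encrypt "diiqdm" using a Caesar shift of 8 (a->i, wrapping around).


Input: 'diiqdm', shift = 8
Operation: for each letter, (position + 8) mod 26
Mapping: 'd'(3+8=11)->'l', 'i'(8+8=16)->'q', 'i'(8+8=16)->'q', 'q'(16+8=24)->'y', 'd'(3+8=11)->'l', 'm'(12+8=20)->'u'
Result: lqqylu


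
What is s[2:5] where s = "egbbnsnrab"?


Input string: 'egbbnsnrab'
Operation: slice [2:5]
Extract characters: s[2]='b', s[3]='b', s[4]='n'
Result: bbn


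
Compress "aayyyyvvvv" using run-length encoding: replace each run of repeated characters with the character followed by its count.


Input: 'aayyyyvvvv'
Operation: identify consecutive runs
Runs: 'aa' -> a2, 'yyyy' -> y4, 'vvvv' -> v4
Encoded: a2y4v4


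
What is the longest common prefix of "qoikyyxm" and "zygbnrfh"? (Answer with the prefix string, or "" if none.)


String 1: 'qoikyyxm'
String 2: 'zygbnrfh'
Compare position by position:
pos 0: 'q' vs 'z' differ -> stop
Longest common prefix: "" (length 0)


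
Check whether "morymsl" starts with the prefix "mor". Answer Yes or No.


Input string: 'morymsl'
Prefix to check: 'mor'
First 3 characters of input: 'mor'
Match: True
Result: Yes


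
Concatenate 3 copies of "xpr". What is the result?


Input string: 'xpr'
Operation: repeat 3 times
Concatenation: 'xpr' + 'xpr' + 'xpr'
Result: xprxprxpr


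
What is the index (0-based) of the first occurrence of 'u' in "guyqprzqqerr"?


Input string: 'guyqprzqqerr'
Target: 'u'
Scanning left to right: s[0]='g', s[1]='u'
First match at index: 1


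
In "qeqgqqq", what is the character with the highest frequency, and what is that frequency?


Input: 'qeqgqqq'
Operation: tally each character
Counts: 'e':1, 'g':1, 'q':5
Maximum: 'q' appears 5 times


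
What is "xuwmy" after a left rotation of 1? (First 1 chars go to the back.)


Input: 'xuwmy', shift = 1
Operation: split at index 1 and swap parts
Front part s[0:1] = 'x'
Back part s[1:] = 'uwmy'
Rotated = back + front = 'uwmy' + 'x'
Result: uwmyx


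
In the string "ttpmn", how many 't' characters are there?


Input string: 'ttpmn'
Target character: 't'
Scan each position: s[0]='t', s[1]='t'
Matches found at indices: 0, 1
Total: 2


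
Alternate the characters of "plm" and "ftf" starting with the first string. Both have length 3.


String 1: 'plm'
String 2: 'ftf'
Operation: alternate characters
Pairs: 'p'+'f', 'l'+'t', 'm'+'f'
Result: pfltmf


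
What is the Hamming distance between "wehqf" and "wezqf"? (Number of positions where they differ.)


String 1: 'wehqf'
String 2: 'wezqf'
Compare each position: pos 0: 'w'=='w', pos 1: 'e'=='e', pos 2: 'h'!='z', pos 3: 'q'=='q', pos 4: 'f'=='f'
Differing positions: 1
Hamming distance: 1


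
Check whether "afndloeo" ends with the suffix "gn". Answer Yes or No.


Input string: 'afndloeo'
Suffix to check: 'gn'
Last 2 characters of input: 'eo'
Match: False
Result: No


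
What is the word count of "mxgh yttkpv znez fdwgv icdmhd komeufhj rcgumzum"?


Input string: 'mxgh yttkpv znez fdwgv icdmhd komeufhj rcgumzum'
Operation: split by spaces
Words found: 'mxgh', 'yttkpv', 'znez', 'fdwgv', 'icdmhd', 'komeufhj', 'rcgumzum'
Word count: 7


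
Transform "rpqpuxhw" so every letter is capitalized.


Input string: 'rpqpuxhw'
Operation: convert each letter to uppercase
Mapping: 'r'->'R', 'p'->'P', 'q'->'Q', 'p'->'P', 'u'->'U', 'x'->'X', 'h'->'H', 'w'->'W'
Result: RPQPUXHW


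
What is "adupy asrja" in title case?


Input string: 'adupy asrja'
Operation: capitalize first letter of each word
Word transformations: 'adupy'->'Adupy', 'asrja'->'Asrja'
Result: Adupy Asrja


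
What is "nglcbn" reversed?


Input string: 'nglcbn'
Operation: reverse character order
Original order: 'n' -> 'g' -> 'l' -> 'c' -> 'b' -> 'n'
Reversed order: 'n' -> 'b' -> 'c' -> 'l' -> 'g' -> 'n'
Result: nbclgn


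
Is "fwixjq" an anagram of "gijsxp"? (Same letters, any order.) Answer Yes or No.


String 1: 'gijsxp' -> sorted: 'gijpsx'
String 2: 'fwixjq' -> sorted: 'fijqwx'
Compare sorted forms: 'gijpsx' != 'fijqwx'
Anagram: No


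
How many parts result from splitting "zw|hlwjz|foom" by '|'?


Input string: 'zw|hlwjz|foom'
Delimiter: '|'
Split result: 'zw', 'hlwjz', 'foom'
Number of parts: 3


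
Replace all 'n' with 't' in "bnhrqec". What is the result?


Input string: 'bnhrqec'
Operation: replace 'n' with 't'
Positions of 'n': 1
After replacement: bthrqec


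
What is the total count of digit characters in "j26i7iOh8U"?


Input string: 'j26i7iOh8U'
Operation: count digit characters (0-9)
Scan: 'j', '2'(digit), '6'(digit), 'i', '7'(digit), 'i', 'O', 'h', '8'(digit), 'U'
Digits found: 4
Result: 4


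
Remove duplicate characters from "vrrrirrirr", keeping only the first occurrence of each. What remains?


Input: 'vrrrirrirr'
Operation: keep first occurrence of each character
Scan: s[0]='v' new -> keep; s[1]='r' new -> keep; s[2]='r' seen -> skip; s[3]='r' seen -> skip; s[4]='i' new -> keep; s[5]='r' seen -> skip; s[6]='r' seen -> skip; s[7]='i' seen -> skip; s[8]='r' seen -> skip; s[9]='r' seen -> skip
Result: vri


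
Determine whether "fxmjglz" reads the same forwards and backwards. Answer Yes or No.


Input string: 'fxmjglz'
Reversed: 'zlgjmxf'
Compare pairs: s[0]='f' vs s[6]='z' (mismatch), s[1]='x' vs s[5]='l' (mismatch), s[2]='m' vs s[4]='g' (mismatch)
Palindrome: No


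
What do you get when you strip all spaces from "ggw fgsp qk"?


Input string: 'ggw fgsp qk'
Operation: remove all spaces
Words: 'ggw', 'fgsp', 'qk'
Join without spaces: ggwfgspqk


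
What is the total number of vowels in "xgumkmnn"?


Input string: 'xgumkmnn'
Operation: count vowels (a, e, i, o, u)
Scan: s[0]='x', s[1]='g', s[2]='u' (vowel), s[3]='m', s[4]='k', s[5]='m', s[6]='n', s[7]='n'
Vowels found: 1
Result: 1


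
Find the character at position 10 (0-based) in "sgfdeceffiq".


Input string: 'sgfdeceffiq'
Operation: get character at index 10
Index mapping: s[0]='s', s[1]='g', s[2]='f', s[3]='d', s[4]='e', s[5]='c', s[6]='e', s[7]='f', s[8]='f', s[9]='i', s[10]='q'
Result: 'q'


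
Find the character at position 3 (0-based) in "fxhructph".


Input string: 'fxhructph'
Operation: get character at index 3
Index mapping: s[0]='f', s[1]='x', s[2]='h', s[3]='r'
Result: 'r'


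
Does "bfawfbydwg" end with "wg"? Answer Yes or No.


Input string: 'bfawfbydwg'
Suffix to check: 'wg'
Last 2 characters of input: 'wg'
Match: True
Result: Yes


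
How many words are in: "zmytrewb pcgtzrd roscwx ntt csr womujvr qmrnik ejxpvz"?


Input string: 'zmytrewb pcgtzrd roscwx ntt csr womujvr qmrnik ejxpvz'
Operation: split by spaces
Words found: 'zmytrewb', 'pcgtzrd', 'roscwx', 'ntt', 'csr', 'womujvr', 'qmrnik', 'ejxpvz'
Word count: 8


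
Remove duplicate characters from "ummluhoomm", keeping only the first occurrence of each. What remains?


Input: 'ummluhoomm'
Operation: keep first occurrence of each character
Scan: s[0]='u' new -> keep; s[1]='m' new -> keep; s[2]='m' seen -> skip; s[3]='l' new -> keep; s[4]='u' seen -> skip; s[5]='h' new -> keep; s[6]='o' new -> keep; s[7]='o' seen -> skip; s[8]='m' seen -> skip; s[9]='m' seen -> skip
Result: umlho


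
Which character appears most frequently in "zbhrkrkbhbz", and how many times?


Input: 'zbhrkrkbhbz'
Operation: tally each character
Counts: 'b':3, 'h':2, 'k':2, 'r':2, 'z':2
Maximum: 'b' appears 3 times


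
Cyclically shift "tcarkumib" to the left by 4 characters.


Input: 'tcarkumib', shift = 4
Operation: split at index 4 and swap parts
Front part s[0:4] = 'tcar'
Back part s[4:] = 'kumib'
Rotated = back + front = 'kumib' + 'tcar'
Result: kumibtcar


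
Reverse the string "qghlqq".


Input string: 'qghlqq'
Operation: reverse character order
Original order: 'q' -> 'g' -> 'h' -> 'l' -> 'q' -> 'q'
Reversed order: 'q' -> 'q' -> 'l' -> 'h' -> 'g' -> 'q'
Result: qqlhgq


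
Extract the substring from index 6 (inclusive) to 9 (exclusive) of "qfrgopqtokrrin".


Input string: 'qfrgopqtokrrin'
Operation: slice [6:9]
Extract characters: s[6]='q', s[7]='t', s[8]='o'
Result: qto


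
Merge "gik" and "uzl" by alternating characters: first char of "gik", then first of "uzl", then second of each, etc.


String 1: 'gik'
String 2: 'uzl'
Operation: alternate characters
Pairs: 'g'+'u', 'i'+'z', 'k'+'l'
Result: guizkl


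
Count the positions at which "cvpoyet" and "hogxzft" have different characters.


String 1: 'cvpoyet'
String 2: 'hogxzft'
Compare each position: pos 0: 'c'!='h', pos 1: 'v'!='o', pos 2: 'p'!='g', pos 3: 'o'!='x', pos 4: 'y'!='z', pos 5: 'e'!='f', pos 6: 't'=='t'
Differing positions: 6
Hamming distance: 6


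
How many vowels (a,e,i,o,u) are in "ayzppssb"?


Input string: 'ayzppssb'
Operation: count vowels (a, e, i, o, u)
Scan: s[0]='a' (vowel), s[1]='y', s[2]='z', s[3]='p', s[4]='p', s[5]='s', s[6]='s', s[7]='b'
Vowels found: 1
Result: 1


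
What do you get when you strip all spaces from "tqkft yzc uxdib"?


Input string: 'tqkft yzc uxdib'
Operation: remove all spaces
Words: 'tqkft', 'yzc', 'uxdib'
Join without spaces: tqkftyzcuxdib


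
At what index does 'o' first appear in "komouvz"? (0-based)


Input string: 'komouvz'
Target: 'o'
Scanning left to right: s[0]='k', s[1]='o'
First match at index: 1


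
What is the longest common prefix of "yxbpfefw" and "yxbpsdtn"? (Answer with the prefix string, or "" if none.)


String 1: 'yxbpfefw'
String 2: 'yxbpsdtn'
Compare position by position:
pos 0: 'y' vs 'y' match
pos 1: 'x' vs 'x' match
pos 2: 'b' vs 'b' match
pos 3: 'p' vs 'p' match
pos 4: 'f' vs 's' differ -> stop
Longest common prefix: "yxbp" (length 4)


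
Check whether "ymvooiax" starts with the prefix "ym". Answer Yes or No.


Input string: 'ymvooiax'
Prefix to check: 'ym'
First 2 characters of input: 'ym'
Match: True
Result: Yes


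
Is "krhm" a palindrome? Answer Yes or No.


Input string: 'krhm'
Reversed: 'mhrk'
Compare pairs: s[0]='k' vs s[3]='m' (mismatch), s[1]='r' vs s[2]='h' (mismatch)
Palindrome: No


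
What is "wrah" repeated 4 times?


Input string: 'wrah'
Operation: repeat 4 times
Concatenation: 'wrah' + 'wrah' + 'wrah' + 'wrah'
Result: wrahwrahwrahwrah


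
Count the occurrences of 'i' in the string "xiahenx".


Input string: 'xiahenx'
Target character: 'i'
Scan each position: s[1]='i'
Matches found at indices: 1
Total: 1


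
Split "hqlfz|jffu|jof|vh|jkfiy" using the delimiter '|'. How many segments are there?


Input string: 'hqlfz|jffu|jof|vh|jkfiy'
Delimiter: '|'
Split result: 'hqlfz', 'jffu', 'jof', 'vh', 'jkfiy'
Number of parts: 5


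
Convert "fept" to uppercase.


Input string: 'fept'
Operation: convert each letter to uppercase
Mapping: 'f'->'F', 'e'->'E', 'p'->'P', 't'->'T'
Result: FEPT


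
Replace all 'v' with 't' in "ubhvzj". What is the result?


Input string: 'ubhvzj'
Operation: replace 'v' with 't'
Positions of 'v': 3
After replacement: ubhtzj


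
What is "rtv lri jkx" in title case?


Input string: 'rtv lri jkx'
Operation: capitalize first letter of each word
Word transformations: 'rtv'->'Rtv', 'lri'->'Lri', 'jkx'->'Jkx'
Result: Rtv Lri Jkx


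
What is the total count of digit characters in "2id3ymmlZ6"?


Input string: '2id3ymmlZ6'
Operation: count digit characters (0-9)
Scan: '2'(digit), 'i', 'd', '3'(digit), 'y', 'm', 'm', 'l', 'Z', '6'(digit)
Digits found: 3
Result: 3


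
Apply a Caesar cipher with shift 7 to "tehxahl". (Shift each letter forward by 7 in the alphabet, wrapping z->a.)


Input: 'tehxahl', shift = 7
Operation: for each letter, (position + 7) mod 26
Mapping: 't'(19+7=26, 26 mod 26=0)->'a', 'e'(4+7=11)->'l', 'h'(7+7=14)->'o', 'x'(23+7=30, 30 mod 26=4)->'e', 'a'(0+7=7)->'h', 'h'(7+7=14)->'o', 'l'(11+7=18)->'s'
Result: aloehos


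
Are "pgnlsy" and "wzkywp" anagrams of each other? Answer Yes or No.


String 1: 'pgnlsy' -> sorted: 'glnpsy'
String 2: 'wzkywp' -> sorted: 'kpwwyz'
Compare sorted forms: 'glnpsy' != 'kpwwyz'
Anagram: No


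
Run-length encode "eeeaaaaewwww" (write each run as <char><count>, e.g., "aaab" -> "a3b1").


Input: 'eeeaaaaewwww'
Operation: identify consecutive runs
Runs: 'eee' -> e3, 'aaaa' -> a4, 'e' -> e1, 'wwww' -> w4
Encoded: e3a4e1w4


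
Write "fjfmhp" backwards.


Input string: 'fjfmhp'
Operation: reverse character order
Original order: 'f' -> 'j' -> 'f' -> 'm' -> 'h' -> 'p'
Reversed order: 'p' -> 'h' -> 'm' -> 'f' -> 'j' -> 'f'
Result: phmfjf


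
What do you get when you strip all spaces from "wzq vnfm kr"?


Input string: 'wzq vnfm kr'
Operation: remove all spaces
Words: 'wzq', 'vnfm', 'kr'
Join without spaces: wzqvnfmkr


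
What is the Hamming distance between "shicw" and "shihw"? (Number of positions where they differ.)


String 1: 'shicw'
String 2: 'shihw'
Compare each position: pos 0: 's'=='s', pos 1: 'h'=='h', pos 2: 'i'=='i', pos 3: 'c'!='h', pos 4: 'w'=='w'
Differing positions: 1
Hamming distance: 1


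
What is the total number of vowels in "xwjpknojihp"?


Input string: 'xwjpknojihp'
Operation: count vowels (a, e, i, o, u)
Scan: s[0]='x', s[1]='w', s[2]='j', s[3]='p', s[4]='k', s[5]='n', s[6]='o' (vowel), s[7]='j', s[8]='i' (vowel), s[9]='h', s[10]='p'
Vowels found: 2
Result: 2


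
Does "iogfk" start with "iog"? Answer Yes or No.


Input string: 'iogfk'
Prefix to check: 'iog'
First 3 characters of input: 'iog'
Match: True
Result: Yes


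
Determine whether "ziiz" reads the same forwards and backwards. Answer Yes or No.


Input string: 'ziiz'
Reversed: 'ziiz'
Compare pairs: s[0]='z' vs s[3]='z' (match), s[1]='i' vs s[2]='i' (match)
Palindrome: Yes


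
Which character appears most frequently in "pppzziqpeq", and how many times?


Input: 'pppzziqpeq'
Operation: tally each character
Counts: 'e':1, 'i':1, 'p':4, 'q':2, 'z':2
Maximum: 'p' appears 4 times


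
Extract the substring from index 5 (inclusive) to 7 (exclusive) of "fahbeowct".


Input string: 'fahbeowct'
Operation: slice [5:7]
Extract characters: s[5]='o', s[6]='w'
Result: ow


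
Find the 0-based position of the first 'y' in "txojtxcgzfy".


Input string: 'txojtxcgzfy'
Target: 'y'
Scanning left to right: s[0]='t', s[1]='x', s[2]='o', s[3]='j', s[4]='t', s[5]='x', s[6]='c', s[7]='g', s[8]='z', s[9]='f', s[10]='y'
First match at index: 10


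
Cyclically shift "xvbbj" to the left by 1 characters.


Input: 'xvbbj', shift = 1
Operation: split at index 1 and swap parts
Front part s[0:1] = 'x'
Back part s[1:] = 'vbbj'
Rotated = back + front = 'vbbj' + 'x'
Result: vbbjx


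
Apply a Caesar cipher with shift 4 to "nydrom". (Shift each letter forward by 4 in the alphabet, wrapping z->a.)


Input: 'nydrom', shift = 4
Operation: for each letter, (position + 4) mod 26
Mapping: 'n'(13+4=17)->'r', 'y'(24+4=28, 28 mod 26=2)->'c', 'd'(3+4=7)->'h', 'r'(17+4=21)->'v', 'o'(14+4=18)->'s', 'm'(12+4=16)->'q'
Result: rchvsq


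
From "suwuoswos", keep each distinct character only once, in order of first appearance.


Input: 'suwuoswos'
Operation: keep first occurrence of each character
Scan: s[0]='s' new -> keep; s[1]='u' new -> keep; s[2]='w' new -> keep; s[3]='u' seen -> skip; s[4]='o' new -> keep; s[5]='s' seen -> skip; s[6]='w' seen -> skip; s[7]='o' seen -> skip; s[8]='s' seen -> skip
Result: suwo


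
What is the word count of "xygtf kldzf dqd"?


Input string: 'xygtf kldzf dqd'
Operation: split by spaces
Words found: 'xygtf', 'kldzf', 'dqd'
Word count: 3


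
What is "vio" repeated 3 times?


Input string: 'vio'
Operation: repeat 3 times
Concatenation: 'vio' + 'vio' + 'vio'
Result: vioviovio


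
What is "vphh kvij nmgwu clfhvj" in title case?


Input string: 'vphh kvij nmgwu clfhvj'
Operation: capitalize first letter of each word
Word transformations: 'vphh'->'Vphh', 'kvij'->'Kvij', 'nmgwu'->'Nmgwu', 'clfhvj'->'Clfhvj'
Result: Vphh Kvij Nmgwu Clfhvj


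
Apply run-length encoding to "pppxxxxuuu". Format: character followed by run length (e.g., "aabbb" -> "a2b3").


Input: 'pppxxxxuuu'
Operation: identify consecutive runs
Runs: 'ppp' -> p3, 'xxxx' -> x4, 'uuu' -> u3
Encoded: p3x4u3


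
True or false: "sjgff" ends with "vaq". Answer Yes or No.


Input string: 'sjgff'
Suffix to check: 'vaq'
Last 3 characters of input: 'gff'
Match: False
Result: No


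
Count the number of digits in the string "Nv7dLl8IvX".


Input string: 'Nv7dLl8IvX'
Operation: count digit characters (0-9)
Scan: 'N', 'v', '7'(digit), 'd', 'L', 'l', '8'(digit), 'I', 'v', 'X'
Digits found: 2
Result: 2


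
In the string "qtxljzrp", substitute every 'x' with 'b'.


Input string: 'qtxljzrp'
Operation: replace 'x' with 'b'
Positions of 'x': 2
After replacement: qtbljzrp


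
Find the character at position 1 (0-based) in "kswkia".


Input string: 'kswkia'
Operation: get character at index 1
Index mapping: s[0]='k', s[1]='s'
Result: 's'


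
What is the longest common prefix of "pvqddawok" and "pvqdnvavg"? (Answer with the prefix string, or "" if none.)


String 1: 'pvqddawok'
String 2: 'pvqdnvavg'
Compare position by position:
pos 0: 'p' vs 'p' match
pos 1: 'v' vs 'v' match
pos 2: 'q' vs 'q' match
pos 3: 'd' vs 'd' match
pos 4: 'd' vs 'n' differ -> stop
Longest common prefix: "pvqd" (length 4)


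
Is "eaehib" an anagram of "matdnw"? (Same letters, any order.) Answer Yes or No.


String 1: 'matdnw' -> sorted: 'admntw'
String 2: 'eaehib' -> sorted: 'abeehi'
Compare sorted forms: 'admntw' != 'abeehi'
Anagram: No


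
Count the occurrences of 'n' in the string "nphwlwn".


Input string: 'nphwlwn'
Target character: 'n'
Scan each position: s[0]='n', s[6]='n'
Matches found at indices: 0, 6
Total: 2


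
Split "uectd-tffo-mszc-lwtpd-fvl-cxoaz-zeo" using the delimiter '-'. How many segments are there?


Input string: 'uectd-tffo-mszc-lwtpd-fvl-cxoaz-zeo'
Delimiter: '-'
Split result: 'uectd', 'tffo', 'mszc', 'lwtpd', 'fvl', 'cxoaz', 'zeo'
Number of parts: 7


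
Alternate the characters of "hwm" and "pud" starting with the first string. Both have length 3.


String 1: 'hwm'
String 2: 'pud'
Operation: alternate characters
Pairs: 'h'+'p', 'w'+'u', 'm'+'d'
Result: hpwumd


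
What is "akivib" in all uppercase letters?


Input string: 'akivib'
Operation: convert each letter to uppercase
Mapping: 'a'->'A', 'k'->'K', 'i'->'I', 'v'->'V', 'i'->'I', 'b'->'B'
Result: AKIVIB


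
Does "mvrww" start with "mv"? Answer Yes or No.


Input string: 'mvrww'
Prefix to check: 'mv'
First 2 characters of input: 'mv'
Match: True
Result: Yes


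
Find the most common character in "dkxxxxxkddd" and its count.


Input: 'dkxxxxxkddd'
Operation: tally each character
Counts: 'd':4, 'k':2, 'x':5
Maximum: 'x' appears 5 times


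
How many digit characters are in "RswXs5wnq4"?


Input string: 'RswXs5wnq4'
Operation: count digit characters (0-9)
Scan: 'R', 's', 'w', 'X', 's', '5'(digit), 'w', 'n', 'q', '4'(digit)
Digits found: 2
Result: 2


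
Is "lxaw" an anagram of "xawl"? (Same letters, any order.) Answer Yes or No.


String 1: 'xawl' -> sorted: 'alwx'
String 2: 'lxaw' -> sorted: 'alwx'
Compare sorted forms: 'alwx' == 'alwx'
Anagram: Yes


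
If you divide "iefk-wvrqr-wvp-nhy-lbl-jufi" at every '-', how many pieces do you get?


Input string: 'iefk-wvrqr-wvp-nhy-lbl-jufi'
Delimiter: '-'
Split result: 'iefk', 'wvrqr', 'wvp', 'nhy', 'lbl', 'jufi'
Number of parts: 6


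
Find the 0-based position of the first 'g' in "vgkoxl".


Input string: 'vgkoxl'
Target: 'g'
Scanning left to right: s[0]='v', s[1]='g'
First match at index: 1


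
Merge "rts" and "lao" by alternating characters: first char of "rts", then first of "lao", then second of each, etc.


String 1: 'rts'
String 2: 'lao'
Operation: alternate characters
Pairs: 'r'+'l', 't'+'a', 's'+'o'
Result: rltaso


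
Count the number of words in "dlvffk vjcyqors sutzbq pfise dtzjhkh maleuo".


Input string: 'dlvffk vjcyqors sutzbq pfise dtzjhkh maleuo'
Operation: split by spaces
Words found: 'dlvffk', 'vjcyqors', 'sutzbq', 'pfise', 'dtzjhkh', 'maleuo'
Word count: 6


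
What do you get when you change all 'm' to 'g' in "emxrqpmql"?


Input string: 'emxrqpmql'
Operation: replace 'm' with 'g'
Positions of 'm': 1, 6
After replacement: egxrqpgql


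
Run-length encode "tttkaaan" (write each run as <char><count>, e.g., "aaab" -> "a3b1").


Input: 'tttkaaan'
Operation: identify consecutive runs
Runs: 'ttt' -> t3, 'k' -> k1, 'aaa' -> a3, 'n' -> n1
Encoded: t3k1a3n1


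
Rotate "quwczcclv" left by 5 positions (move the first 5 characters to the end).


Input: 'quwczcclv', shift = 5
Operation: split at index 5 and swap parts
Front part s[0:5] = 'quwcz'
Back part s[5:] = 'cclv'
Rotated = back + front = 'cclv' + 'quwcz'
Result: cclvquwcz


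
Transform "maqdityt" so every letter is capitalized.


Input string: 'maqdityt'
Operation: convert each letter to uppercase
Mapping: 'm'->'M', 'a'->'A', 'q'->'Q', 'd'->'D', 'i'->'I', 't'->'T', 'y'->'Y', 't'->'T'
Result: MAQDITYT


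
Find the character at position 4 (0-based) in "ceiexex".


Input string: 'ceiexex'
Operation: get character at index 4
Index mapping: s[0]='c', s[1]='e', s[2]='i', s[3]='e', s[4]='x'
Result: 'x'


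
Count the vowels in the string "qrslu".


Input string: 'qrslu'
Operation: count vowels (a, e, i, o, u)
Scan: s[0]='q', s[1]='r', s[2]='s', s[3]='l', s[4]='u' (vowel)
Vowels found: 1
Result: 1


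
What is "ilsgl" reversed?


Input string: 'ilsgl'
Operation: reverse character order
Original order: 'i' -> 'l' -> 's' -> 'g' -> 'l'
Reversed order: 'l' -> 'g' -> 's' -> 'l' -> 'i'
Result: lgsli


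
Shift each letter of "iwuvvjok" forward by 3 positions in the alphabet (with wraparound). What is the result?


Input: 'iwuvvjok', shift = 3
Operation: for each letter, (position + 3) mod 26
Mapping: 'i'(8+3=11)->'l', 'w'(22+3=25)->'z', 'u'(20+3=23)->'x', 'v'(21+3=24)->'y', 'v'(21+3=24)->'y', 'j'(9+3=12)->'m', 'o'(14+3=17)->'r', 'k'(10+3=13)->'n'
Result: lzxyymrn


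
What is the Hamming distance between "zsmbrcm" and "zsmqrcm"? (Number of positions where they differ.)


String 1: 'zsmbrcm'
String 2: 'zsmqrcm'
Compare each position: pos 0: 'z'=='z', pos 1: 's'=='s', pos 2: 'm'=='m', pos 3: 'b'!='q', pos 4: 'r'=='r', pos 5: 'c'=='c', pos 6: 'm'=='m'
Differing positions: 1
Hamming distance: 1


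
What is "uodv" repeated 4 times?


Input string: 'uodv'
Operation: repeat 4 times
Concatenation: 'uodv' + 'uodv' + 'uodv' + 'uodv'
Result: uodvuodvuodvuodv


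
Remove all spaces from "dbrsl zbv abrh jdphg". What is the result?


Input string: 'dbrsl zbv abrh jdphg'
Operation: remove all spaces
Words: 'dbrsl', 'zbv', 'abrh', 'jdphg'
Join without spaces: dbrslzbvabrhjdphg


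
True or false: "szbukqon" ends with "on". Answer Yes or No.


Input string: 'szbukqon'
Suffix to check: 'on'
Last 2 characters of input: 'on'
Match: True
Result: Yes


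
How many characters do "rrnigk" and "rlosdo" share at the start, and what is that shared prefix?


String 1: 'rrnigk'
String 2: 'rlosdo'
Compare position by position:
pos 0: 'r' vs 'r' match
pos 1: 'r' vs 'l' differ -> stop
Longest common prefix: "r" (length 1)


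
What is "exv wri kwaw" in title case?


Input string: 'exv wri kwaw'
Operation: capitalize first letter of each word
Word transformations: 'exv'->'Exv', 'wri'->'Wri', 'kwaw'->'Kwaw'
Result: Exv Wri Kwaw


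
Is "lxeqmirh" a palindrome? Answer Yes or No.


Input string: 'lxeqmirh'
Reversed: 'hrimqexl'
Compare pairs: s[0]='l' vs s[7]='h' (mismatch), s[1]='x' vs s[6]='r' (mismatch), s[2]='e' vs s[5]='i' (mismatch), s[3]='q' vs s[4]='m' (mismatch)
Palindrome: No


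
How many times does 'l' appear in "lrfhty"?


Input string: 'lrfhty'
Target character: 'l'
Scan each position: s[0]='l'
Matches found at indices: 0
Total: 1


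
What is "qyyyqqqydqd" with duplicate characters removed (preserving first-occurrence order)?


Input: 'qyyyqqqydqd'
Operation: keep first occurrence of each character
Scan: s[0]='q' new -> keep; s[1]='y' new -> keep; s[2]='y' seen -> skip; s[3]='y' seen -> skip; s[4]='q' seen -> skip; s[5]='q' seen -> skip; s[6]='q' seen -> skip; s[7]='y' seen -> skip; s[8]='d' new -> keep; s[9]='q' seen -> skip; s[10]='d' seen -> skip
Result: qyd


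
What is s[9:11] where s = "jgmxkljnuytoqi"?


Input string: 'jgmxkljnuytoqi'
Operation: slice [9:11]
Extract characters: s[9]='y', s[10]='t'
Result: yt


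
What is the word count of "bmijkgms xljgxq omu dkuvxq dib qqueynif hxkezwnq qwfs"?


Input string: 'bmijkgms xljgxq omu dkuvxq dib qqueynif hxkezwnq qwfs'
Operation: split by spaces
Words found: 'bmijkgms', 'xljgxq', 'omu', 'dkuvxq', 'dib', 'qqueynif', 'hxkezwnq', 'qwfs'
Word count: 8


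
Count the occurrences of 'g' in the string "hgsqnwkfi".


Input string: 'hgsqnwkfi'
Target character: 'g'
Scan each position: s[1]='g'
Matches found at indices: 1
Total: 1


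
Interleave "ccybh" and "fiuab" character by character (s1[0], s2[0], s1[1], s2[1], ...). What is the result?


String 1: 'ccybh'
String 2: 'fiuab'
Operation: alternate characters
Pairs: 'c'+'f', 'c'+'i', 'y'+'u', 'b'+'a', 'h'+'b'
Result: cfciyubahb


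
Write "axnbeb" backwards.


Input string: 'axnbeb'
Operation: reverse character order
Original order: 'a' -> 'x' -> 'n' -> 'b' -> 'e' -> 'b'
Reversed order: 'b' -> 'e' -> 'b' -> 'n' -> 'x' -> 'a'
Result: bebnxa


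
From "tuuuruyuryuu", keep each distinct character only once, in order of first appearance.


Input: 'tuuuruyuryuu'
Operation: keep first occurrence of each character
Scan: s[0]='t' new -> keep; s[1]='u' new -> keep; s[2]='u' seen -> skip; s[3]='u' seen -> skip; s[4]='r' new -> keep; s[5]='u' seen -> skip; s[6]='y' new -> keep; s[7]='u' seen -> skip; s[8]='r' seen -> skip; s[9]='y' seen -> skip; s[10]='u' seen -> skip; s[11]='u' seen -> skip
Result: tury


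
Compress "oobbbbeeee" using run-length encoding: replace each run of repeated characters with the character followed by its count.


Input: 'oobbbbeeee'
Operation: identify consecutive runs
Runs: 'oo' -> o2, 'bbbb' -> b4, 'eeee' -> e4
Encoded: o2b4e4


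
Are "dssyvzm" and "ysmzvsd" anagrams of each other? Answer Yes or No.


String 1: 'dssyvzm' -> sorted: 'dmssvyz'
String 2: 'ysmzvsd' -> sorted: 'dmssvyz'
Compare sorted forms: 'dmssvyz' == 'dmssvyz'
Anagram: Yes


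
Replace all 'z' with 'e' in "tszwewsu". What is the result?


Input string: 'tszwewsu'
Operation: replace 'z' with 'e'
Positions of 'z': 2
After replacement: tsewewsu


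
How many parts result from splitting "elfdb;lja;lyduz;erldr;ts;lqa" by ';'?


Input string: 'elfdb;lja;lyduz;erldr;ts;lqa'
Delimiter: ';'
Split result: 'elfdb', 'lja', 'lyduz', 'erldr', 'ts', 'lqa'
Number of parts: 6


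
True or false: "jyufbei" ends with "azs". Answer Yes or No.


Input string: 'jyufbei'
Suffix to check: 'azs'
Last 3 characters of input: 'bei'
Match: False
Result: No


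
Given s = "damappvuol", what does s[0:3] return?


Input string: 'damappvuol'
Operation: slice [0:3]
Extract characters: s[0]='d', s[1]='a', s[2]='m'
Result: dam


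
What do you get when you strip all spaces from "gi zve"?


Input string: 'gi zve'
Operation: remove all spaces
Words: 'gi', 'zve'
Join without spaces: gizve


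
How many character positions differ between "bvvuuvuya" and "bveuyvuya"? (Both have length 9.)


String 1: 'bvvuuvuya'
String 2: 'bveuyvuya'
Compare each position: pos 0: 'b'=='b', pos 1: 'v'=='v', pos 2: 'v'!='e', pos 3: 'u'=='u', pos 4: 'u'!='y', pos 5: 'v'=='v', pos 6: 'u'=='u', pos 7: 'y'=='y', pos 8: 'a'=='a'
Differing positions: 2
Hamming distance: 2


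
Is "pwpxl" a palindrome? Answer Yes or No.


Input string: 'pwpxl'
Reversed: 'lxpwp'
Compare pairs: s[0]='p' vs s[4]='l' (mismatch), s[1]='w' vs s[3]='x' (mismatch)
Palindrome: No


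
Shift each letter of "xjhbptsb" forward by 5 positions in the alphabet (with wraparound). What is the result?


Input: 'xjhbptsb', shift = 5
Operation: for each letter, (position + 5) mod 26
Mapping: 'x'(23+5=28, 28 mod 26=2)->'c', 'j'(9+5=14)->'o', 'h'(7+5=12)->'m', 'b'(1+5=6)->'g', 'p'(15+5=20)->'u', 't'(19+5=24)->'y', 's'(18+5=23)->'x', 'b'(1+5=6)->'g'
Result: comguyxg
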